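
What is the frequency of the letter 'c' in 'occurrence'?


Letter 'c' in 'occurrence': found at position(s) 2, 3, 9 = 3 occurrence(s).

3


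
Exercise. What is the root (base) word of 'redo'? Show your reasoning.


Remove prefix 're' from 'redo' to get root 'do'.

do


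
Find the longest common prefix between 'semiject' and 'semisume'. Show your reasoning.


Compare from the start: 4 characters match: 'semi'. Mismatch at position 5: 'j' vs 's'.

semi


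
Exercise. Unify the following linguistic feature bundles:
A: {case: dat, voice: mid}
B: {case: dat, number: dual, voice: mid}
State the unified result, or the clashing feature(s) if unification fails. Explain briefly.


Compare features:
case: A=dat vs B=dat -> unified: dat
number: A=_ vs B=dual -> unified: dual
voice: A=mid vs B=mid -> unified: mid
No clashes found.

Unified: {case: dat, number: dual, voice: mid}


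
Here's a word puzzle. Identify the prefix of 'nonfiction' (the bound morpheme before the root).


The word 'nonfiction' = 'non' (prefix) + 'fiction' (root). The prefix is 'non'.

non


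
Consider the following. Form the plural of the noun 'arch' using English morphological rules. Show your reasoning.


Apply rule: Add -es (sibilant/fricative ending). 'arch' becomes 'arches'.

arches


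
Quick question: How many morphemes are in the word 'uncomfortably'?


Decomposition: un- (prefix) + comfort (root) + -able (suffix) + -ly (suffix) = 4 morpheme(s)

4 morphemes


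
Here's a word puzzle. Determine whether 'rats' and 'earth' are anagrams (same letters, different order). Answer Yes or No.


Sorted letters of 'rats': 'arst'
Sorted letters of 'earth': 'aehrt'
They do not match.

No


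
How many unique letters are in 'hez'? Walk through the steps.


Unique letters in 'hez': {e, h, z} = 3 distinct letters.

3


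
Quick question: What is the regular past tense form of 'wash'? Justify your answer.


Apply rule: Add -ed. 'wash' becomes 'washed'.

washed


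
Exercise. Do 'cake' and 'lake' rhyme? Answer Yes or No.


Rime (stressed vowel + following sounds) of 'cake': -ake = /eɪk/
Rime of 'lake': -ake = /eɪk/
/eɪk/ and /eɪk/ are the same ending sound, so the words rhyme.

Yes


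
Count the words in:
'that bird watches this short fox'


Split into words: that | bird | watches | this | short | fox = 6 words.

6


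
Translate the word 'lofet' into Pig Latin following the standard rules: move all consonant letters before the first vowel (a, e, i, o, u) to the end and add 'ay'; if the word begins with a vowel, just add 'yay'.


'lofet': move consonant cluster 'l' to end and add 'ay': 'ofetlay'.

ofetlay


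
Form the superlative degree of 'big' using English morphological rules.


Apply superlative formation (double final consonant, add -est): 'big' -> 'biggest'.

biggest


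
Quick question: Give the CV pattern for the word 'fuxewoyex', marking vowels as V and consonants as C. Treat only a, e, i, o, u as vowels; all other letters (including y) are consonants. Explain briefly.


Letter mapping: f = C, u = V, x = C, e = V, w = C, o = V, y = C, e = V, x = C.

CVCVCVCVC


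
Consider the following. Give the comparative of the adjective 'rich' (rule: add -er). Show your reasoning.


Apply comparative formation (add -er): 'rich' -> 'richer'.

richer


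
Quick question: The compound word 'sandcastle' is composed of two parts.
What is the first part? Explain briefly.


Split 'sandcastle' into 'sand' + 'castle'. The first part is 'sand'.

sand


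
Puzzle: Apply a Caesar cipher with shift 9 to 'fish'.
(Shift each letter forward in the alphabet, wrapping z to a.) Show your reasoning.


Shift each letter by 9: f -> o, i -> r, s -> b, h -> q. Result: 'orbq'.

orbq


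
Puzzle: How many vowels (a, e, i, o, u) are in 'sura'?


Vowels in 'sura': u, a = 2 vowels.

2


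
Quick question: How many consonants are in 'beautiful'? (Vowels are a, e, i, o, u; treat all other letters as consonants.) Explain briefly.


Consonants in 'beautiful': b, t, f, l = 4 consonants.

4


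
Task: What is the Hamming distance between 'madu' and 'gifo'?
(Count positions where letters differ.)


Alignment:
Position 1: 'm' vs 'g' = DIFFER
Position 2: 'a' vs 'i' = DIFFER
Position 3: 'd' vs 'f' = DIFFER
Position 4: 'u' vs 'o' = DIFFER
Total differences: 4

4


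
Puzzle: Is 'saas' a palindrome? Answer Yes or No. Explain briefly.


Forward: 'saas'
Reversed: 'saas'
They are identical.

Yes


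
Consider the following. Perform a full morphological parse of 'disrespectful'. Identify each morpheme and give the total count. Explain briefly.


Step 1: Identify prefix: 'dis' (meaning: not/apart)
Step 2: Identify root: 'respect'
Step 3: Identify suffix(es): 'ful'
Decomposition: dis- (prefix: not/apart) + respect (root) + -ful (suffix: full of)
Total morphemes: 3

3 morphemes (dis- (prefix: not/apart) + respect (root) + -ful (suffix: full of))


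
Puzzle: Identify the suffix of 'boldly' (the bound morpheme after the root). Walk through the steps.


The word 'boldly' = 'bold' (root) + '-ly' (suffix). The suffix is '-ly'.

ly


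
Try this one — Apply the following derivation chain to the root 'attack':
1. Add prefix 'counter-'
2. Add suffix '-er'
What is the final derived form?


Step 1: Add prefix 'counter-' to 'attack' = 'counterattack'
Step 2: Add suffix '-er' to 'counterattack' = 'counterattacker'

counterattacker


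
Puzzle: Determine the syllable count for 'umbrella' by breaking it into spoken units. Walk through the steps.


Break 'umbrella' into syllables: um-brel-la -> um | brel | la = 3 syllables

3 syllables


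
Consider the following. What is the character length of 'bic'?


Spell out 'bic' and number each letter: b(1), i(2), c(3). Total: 3 letters.

3


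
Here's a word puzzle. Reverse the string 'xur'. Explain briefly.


Reverse 'xur' character by character: 'rux'.

rux


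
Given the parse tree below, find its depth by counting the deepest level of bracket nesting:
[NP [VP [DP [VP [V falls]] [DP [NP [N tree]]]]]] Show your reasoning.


Count bracket nesting levels:
'[' at pos 0: depth = 1
'[' at pos 4: depth = 2
'[' at pos 8: depth = 3
'[' at pos 12: depth = 4
'[' at pos 16: depth = 5
'[' at pos 27: depth = 4
'[' at pos 31: depth = 5
'[' at pos 35: depth = 6
Maximum depth reached: 6

6


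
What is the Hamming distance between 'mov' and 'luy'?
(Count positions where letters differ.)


Alignment:
Position 1: 'm' vs 'l' = DIFFER
Position 2: 'o' vs 'u' = DIFFER
Position 3: 'v' vs 'y' = DIFFER
Total differences: 3

3


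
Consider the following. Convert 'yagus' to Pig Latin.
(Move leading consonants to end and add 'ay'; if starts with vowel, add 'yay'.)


'yagus': move consonant cluster 'y' to end and add 'ay': 'agusyay'.

agusyay


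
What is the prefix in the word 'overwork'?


The word 'overwork' = 'over' (prefix) + 'work' (root). The prefix is 'over'.

over


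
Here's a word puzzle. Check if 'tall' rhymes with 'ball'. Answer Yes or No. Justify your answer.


Rime (stressed vowel + following sounds) of 'tall': -all = /ɔːl/
Rime of 'ball': -all = /ɔːl/
/ɔːl/ and /ɔːl/ are the same ending sound, so the words rhyme.

Yes


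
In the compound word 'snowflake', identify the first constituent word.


Split 'snowflake' into 'snow' + 'flake'. The first part is 'snow'.

snow


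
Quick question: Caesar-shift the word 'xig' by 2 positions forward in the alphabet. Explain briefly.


Shift each letter by 2: x -> z, i -> k, g -> i. Result: 'zki'.

zki


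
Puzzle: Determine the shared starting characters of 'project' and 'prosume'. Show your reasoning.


Compare from the start: 3 characters match: 'pro'. Mismatch at position 4: 'j' vs 's'.

pro


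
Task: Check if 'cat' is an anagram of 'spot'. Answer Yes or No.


Sorted letters of 'cat': 'act'
Sorted letters of 'spot': 'opst'
They do not match.

No


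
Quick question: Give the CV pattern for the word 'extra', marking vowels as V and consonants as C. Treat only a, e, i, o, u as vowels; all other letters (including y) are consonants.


Letter mapping: e = V, x = C, t = C, r = C, a = V.

VCCCV


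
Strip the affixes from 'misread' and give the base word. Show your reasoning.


Remove prefix 'mis' from 'misread' to get root 'read'.

read


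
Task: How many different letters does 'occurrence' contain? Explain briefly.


Unique letters in 'occurrence': {c, e, n, o, r, u} = 6 distinct letters.

6


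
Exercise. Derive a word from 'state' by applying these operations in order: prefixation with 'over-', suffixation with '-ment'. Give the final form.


Step 1: Add prefix 'over-' to 'state' = 'overstate'
Step 2: Add suffix '-ment' to 'overstate' = 'overstatement'

overstatement


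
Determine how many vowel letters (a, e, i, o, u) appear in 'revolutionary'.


Vowels in 'revolutionary': e, o, u, i, o, a = 6 vowels.

6


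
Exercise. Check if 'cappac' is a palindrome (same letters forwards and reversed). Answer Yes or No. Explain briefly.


Forward: 'cappac'
Reversed: 'cappac'
They are identical.

Yes


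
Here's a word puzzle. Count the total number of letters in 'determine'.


Spell out 'determine' and number each letter: d(1), e(2), t(3), e(4), r(5), m(6), i(7), n(8), e(9). Total: 9 letters.

9


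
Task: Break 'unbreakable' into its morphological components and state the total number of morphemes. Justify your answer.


Step 1: Identify prefix: 'un' (meaning: not/reverse)
Step 2: Identify root: 'break'
Step 3: Identify suffix(es): 'able'
Decomposition: un- (prefix: not/reverse) + break (root) + -able (suffix: capable of)
Total morphemes: 3

3 morphemes (un- (prefix: not/reverse) + break (root) + -able (suffix: capable of))


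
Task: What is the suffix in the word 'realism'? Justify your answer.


The word 'realism' = 'real' (root) + '-ism' (suffix). The suffix is '-ism'.

ism


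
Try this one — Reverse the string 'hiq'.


Reverse 'hiq' character by character: 'qih'.

qih


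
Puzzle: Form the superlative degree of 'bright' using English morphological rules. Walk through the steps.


Apply superlative formation (add -est): 'bright' -> 'brightest'.

brightest


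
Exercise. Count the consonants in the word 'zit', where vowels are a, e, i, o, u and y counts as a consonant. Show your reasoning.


Consonants in 'zit': z, t = 2 consonants.

2


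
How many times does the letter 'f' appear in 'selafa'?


Letter 'f' in 'selafa': found at position(s) 5 = 1 occurrence(s).

1


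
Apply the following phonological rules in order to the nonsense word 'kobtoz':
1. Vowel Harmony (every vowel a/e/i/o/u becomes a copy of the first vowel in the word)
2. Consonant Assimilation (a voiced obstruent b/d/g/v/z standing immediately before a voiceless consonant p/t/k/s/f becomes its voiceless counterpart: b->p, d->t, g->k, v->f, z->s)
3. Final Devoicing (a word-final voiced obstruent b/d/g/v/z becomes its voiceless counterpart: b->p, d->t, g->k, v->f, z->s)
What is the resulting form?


Starting form: 'kobtoz'
Rule 1: Vowel Harmony: all vowels already match. No change.
Rule 2: Consonant Assimilation: voiced obstruent before voiceless consonant becomes voiceless ('bt' -> 'pt'). 'kobtoz' -> 'koptoz'
Rule 3: Final Devoicing: word-final voiced obstruent 'z' becomes voiceless 's'. 'koptoz' -> 'koptos'
Final form: 'koptos'

koptos


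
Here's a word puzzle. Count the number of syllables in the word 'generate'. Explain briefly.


Break 'generate' into syllables: gen-er-ate -> gen | er | ate = 3 syllables

3 syllables


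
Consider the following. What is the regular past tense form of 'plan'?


Apply rule: Double final consonant and add -ed. 'plan' becomes 'planned'.

planned


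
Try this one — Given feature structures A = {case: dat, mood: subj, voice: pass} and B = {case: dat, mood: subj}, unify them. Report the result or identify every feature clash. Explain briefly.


Compare features:
case: A=dat vs B=dat -> unified: dat
mood: A=subj vs B=subj -> unified: subj
voice: A=pass vs B=_ -> unified: pass
No clashes found.

Unified: {case: dat, mood: subj, voice: pass}


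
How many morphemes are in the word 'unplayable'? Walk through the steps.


Decomposition: un- (prefix) + play (root) + -able (suffix) = 3 morpheme(s)

3 morphemes


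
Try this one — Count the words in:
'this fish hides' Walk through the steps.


Split into words: this | fish | hides = 3 words.

3


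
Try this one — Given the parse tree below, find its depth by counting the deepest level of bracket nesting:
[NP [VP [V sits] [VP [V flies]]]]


Count bracket nesting levels:
'[' at pos 0: depth = 1
'[' at pos 4: depth = 2
'[' at pos 8: depth = 3
'[' at pos 17: depth = 3
'[' at pos 21: depth = 4
Maximum depth reached: 4

4


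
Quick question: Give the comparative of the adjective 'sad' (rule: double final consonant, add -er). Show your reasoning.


Apply comparative formation (double final consonant, add -er): 'sad' -> 'sadder'.

sadder


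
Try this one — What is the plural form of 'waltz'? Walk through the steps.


Apply rule: Add -es (sibilant/fricative ending). 'waltz' becomes 'waltzes'.

waltzes


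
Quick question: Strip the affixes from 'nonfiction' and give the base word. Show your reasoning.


Remove prefix 'non' from 'nonfiction' to get root 'fiction'.

fiction


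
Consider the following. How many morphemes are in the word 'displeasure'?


Decomposition: dis- (prefix) + please (root) + -ure (suffix) = 3 morpheme(s)

3 morphemes


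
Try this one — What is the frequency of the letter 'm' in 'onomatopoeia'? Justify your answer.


Letter 'm' in 'onomatopoeia': found at position(s) 4 = 1 occurrence(s).

1


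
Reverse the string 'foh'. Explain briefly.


Reverse 'foh' character by character: 'hof'.

hof


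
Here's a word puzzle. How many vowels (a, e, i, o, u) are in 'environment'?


Vowels in 'environment': e, i, o, e = 4 vowels.

4


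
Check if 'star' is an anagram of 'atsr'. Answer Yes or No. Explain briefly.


Sorted letters of 'star': 'arst'
Sorted letters of 'atsr': 'arst'
They match.

Yes


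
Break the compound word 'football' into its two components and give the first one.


Split 'football' into 'foot' + 'ball'. The first part is 'foot'.

foot


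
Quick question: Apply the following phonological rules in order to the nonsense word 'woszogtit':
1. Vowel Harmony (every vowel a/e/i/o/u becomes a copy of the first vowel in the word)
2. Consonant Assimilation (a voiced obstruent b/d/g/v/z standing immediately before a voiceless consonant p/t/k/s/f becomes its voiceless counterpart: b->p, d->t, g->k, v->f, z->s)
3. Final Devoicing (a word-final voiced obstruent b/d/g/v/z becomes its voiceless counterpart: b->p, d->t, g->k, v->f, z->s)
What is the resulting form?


Starting form: 'woszogtit'
Rule 1: Vowel Harmony: all vowels become 'o' (matching first vowel). 'woszogtit' -> 'woszogtot'
Rule 2: Consonant Assimilation: voiced obstruent before voiceless consonant becomes voiceless ('gt' -> 'kt'). 'woszogtot' -> 'woszoktot'
Rule 3: Final Devoicing: final consonant 't' is not one of the voiced obstruents b/d/g/v/z. No change.
Final form: 'woszoktot'

woszoktot


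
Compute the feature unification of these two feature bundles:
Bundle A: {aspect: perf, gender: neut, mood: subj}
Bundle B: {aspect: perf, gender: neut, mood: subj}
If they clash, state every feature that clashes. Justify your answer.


Compare features:
aspect: A=perf vs B=perf -> unified: perf
gender: A=neut vs B=neut -> unified: neut
mood: A=subj vs B=subj -> unified: subj
No clashes found.

Unified: {aspect: perf, gender: neut, mood: subj}


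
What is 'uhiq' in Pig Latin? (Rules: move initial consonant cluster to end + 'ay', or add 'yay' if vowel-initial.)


'uhiq' starts with a vowel, so add 'yay': 'uhiqyay'.

uhiqyay


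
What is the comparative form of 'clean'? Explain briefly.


Apply comparative formation (add -er): 'clean' -> 'cleaner'.

cleaner


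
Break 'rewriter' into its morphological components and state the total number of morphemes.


Step 1: Identify prefix: 're' (meaning: again)
Step 2: Identify root: 'write'
Step 3: Identify suffix(es): 'er'
Decomposition: re- (prefix: again) + write (root) + -er (suffix: one who)
Total morphemes: 3

3 morphemes (re- (prefix: again) + write (root) + -er (suffix: one who))


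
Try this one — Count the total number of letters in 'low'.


Spell out 'low' and number each letter: l(1), o(2), w(3). Total: 3 letters.

3


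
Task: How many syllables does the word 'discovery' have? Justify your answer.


Break 'discovery' into syllables: dis-cov-er-y -> dis | cov | er | y = 4 syllables

4 syllables


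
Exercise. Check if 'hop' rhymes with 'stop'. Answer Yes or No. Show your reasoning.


Rime (stressed vowel + following sounds) of 'hop': -op = /ɒp/
Rime of 'stop': -op = /ɒp/
/ɒp/ and /ɒp/ are the same ending sound, so the words rhyme.

Yes


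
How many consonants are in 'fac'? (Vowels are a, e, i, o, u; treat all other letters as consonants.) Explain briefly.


Consonants in 'fac': f, c = 2 consonants.

2


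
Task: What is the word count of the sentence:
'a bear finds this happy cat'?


Split into words: a | bear | finds | this | happy | cat = 6 words.

6


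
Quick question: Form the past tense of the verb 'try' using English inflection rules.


Apply rule: Change -y to -ied. 'try' becomes 'tried'.

tried


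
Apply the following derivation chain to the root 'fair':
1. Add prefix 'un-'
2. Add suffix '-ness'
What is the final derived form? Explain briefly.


Step 1: Add prefix 'un-' to 'fair' = 'unfair'
Step 2: Add suffix '-ness' to 'unfair' = 'unfairness'

unfairness


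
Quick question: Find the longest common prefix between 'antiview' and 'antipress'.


Compare from the start: 4 characters match: 'anti'. Mismatch at position 5: 'v' vs 'p'.

anti


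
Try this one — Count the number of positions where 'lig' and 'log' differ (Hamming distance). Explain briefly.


Alignment:
Position 1: 'l' vs 'l' = match
Position 2: 'i' vs 'o' = DIFFER
Position 3: 'g' vs 'g' = match
Total differences: 1

1


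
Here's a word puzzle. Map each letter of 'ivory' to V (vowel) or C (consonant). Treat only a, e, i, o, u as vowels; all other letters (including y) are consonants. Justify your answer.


Letter mapping: i = V, v = C, o = V, r = C, y = C.

VCVCC


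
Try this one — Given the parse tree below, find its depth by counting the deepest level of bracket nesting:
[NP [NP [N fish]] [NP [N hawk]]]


Count bracket nesting levels:
'[' at pos 0: depth = 1
'[' at pos 4: depth = 2
'[' at pos 8: depth = 3
'[' at pos 18: depth = 2
'[' at pos 22: depth = 3
Maximum depth reached: 3

3


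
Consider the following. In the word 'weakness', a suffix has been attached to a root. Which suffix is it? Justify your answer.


The word 'weakness' = 'weak' (root) + '-ness' (suffix). The suffix is '-ness'.

ness


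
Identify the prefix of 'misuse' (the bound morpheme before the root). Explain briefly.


The word 'misuse' = 'mis' (prefix) + 'use' (root). The prefix is 'mis'.

mis


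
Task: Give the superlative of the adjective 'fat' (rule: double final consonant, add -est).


Apply superlative formation (double final consonant, add -est): 'fat' -> 'fattest'.

fattest


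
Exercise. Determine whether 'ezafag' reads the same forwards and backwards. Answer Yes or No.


Forward: 'ezafag'
Reversed: 'gafaze'
They differ.

No


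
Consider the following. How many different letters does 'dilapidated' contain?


Unique letters in 'dilapidated': {a, d, e, i, l, p, t} = 7 distinct letters.

7


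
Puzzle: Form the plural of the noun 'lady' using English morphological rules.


Apply rule: Change -y to -ies (consonant + y). 'lady' becomes 'ladies'.

ladies


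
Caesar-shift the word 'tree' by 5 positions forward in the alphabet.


Shift each letter by 5: t -> y, r -> w, e -> j, e -> j. Result: 'ywjj'.

ywjj


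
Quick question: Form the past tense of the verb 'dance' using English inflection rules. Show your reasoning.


Apply rule: Add -d (word ends in -e). 'dance' becomes 'danced'.

danced


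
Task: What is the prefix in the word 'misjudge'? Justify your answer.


The word 'misjudge' = 'mis' (prefix) + 'judge' (root). The prefix is 'mis'.

mis


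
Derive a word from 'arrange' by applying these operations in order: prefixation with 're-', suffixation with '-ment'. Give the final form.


Step 1: Add prefix 're-' to 'arrange' = 'rearrange'
Step 2: Add suffix '-ment' to 'rearrange' = 'rearrangement'

rearrangement


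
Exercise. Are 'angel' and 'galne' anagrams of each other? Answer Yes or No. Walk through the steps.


Sorted letters of 'angel': 'aegln'
Sorted letters of 'galne': 'aegln'
They match.

Yes


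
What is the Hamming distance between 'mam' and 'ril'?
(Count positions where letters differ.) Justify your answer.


Alignment:
Position 1: 'm' vs 'r' = DIFFER
Position 2: 'a' vs 'i' = DIFFER
Position 3: 'm' vs 'l' = DIFFER
Total differences: 3

3


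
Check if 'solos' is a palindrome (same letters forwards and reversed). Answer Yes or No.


Forward: 'solos'
Reversed: 'solos'
They are identical.

Yes


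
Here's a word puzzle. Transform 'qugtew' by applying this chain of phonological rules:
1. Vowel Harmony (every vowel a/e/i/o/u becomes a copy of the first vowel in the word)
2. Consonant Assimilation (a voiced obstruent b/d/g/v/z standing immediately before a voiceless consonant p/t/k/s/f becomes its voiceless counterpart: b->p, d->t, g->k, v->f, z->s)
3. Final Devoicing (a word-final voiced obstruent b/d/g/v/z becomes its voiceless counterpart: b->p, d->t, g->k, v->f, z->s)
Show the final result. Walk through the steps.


Starting form: 'qugtew'
Rule 1: Vowel Harmony: all vowels become 'u' (matching first vowel). 'qugtew' -> 'qugtuw'
Rule 2: Consonant Assimilation: voiced obstruent before voiceless consonant becomes voiceless ('gt' -> 'kt'). 'qugtuw' -> 'quktuw'
Rule 3: Final Devoicing: final consonant 'w' is not one of the voiced obstruents b/d/g/v/z. No change.
Final form: 'quktuw'

quktuw


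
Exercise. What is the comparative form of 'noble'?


Apply comparative formation (ends in e: add -r): 'noble' -> 'nobler'.

nobler


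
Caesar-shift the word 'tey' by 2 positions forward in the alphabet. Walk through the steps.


Shift each letter by 2: t -> v, e -> g, y -> a. Result: 'vga'.

vga


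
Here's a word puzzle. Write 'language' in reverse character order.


Reverse 'language' character by character: 'egaugnal'.

egaugnal


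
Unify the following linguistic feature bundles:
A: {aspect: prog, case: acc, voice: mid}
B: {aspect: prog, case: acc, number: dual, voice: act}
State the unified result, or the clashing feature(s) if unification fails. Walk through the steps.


Compare features:
aspect: A=prog vs B=prog -> unified: prog
case: A=acc vs B=acc -> unified: acc
number: A=_ vs B=dual -> unified: dual
voice: A=mid vs B=act -> CLASH
Clash detected on feature 'voice' (mid vs act); unification fails.

CLASH on 'voice' (mid vs act)


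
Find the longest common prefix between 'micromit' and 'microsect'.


Compare from the start: 5 characters match: 'micro'. Mismatch at position 6: 'm' vs 's'.

micro


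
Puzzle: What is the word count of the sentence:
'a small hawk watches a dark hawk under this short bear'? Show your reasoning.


Split into words: a | small | hawk | watches | a | dark | hawk | under | this | short | bear = 11 words.

11


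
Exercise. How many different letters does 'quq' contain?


Unique letters in 'quq': {q, u} = 2 distinct letters.

2


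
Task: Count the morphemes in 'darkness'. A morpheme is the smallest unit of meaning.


Decomposition: dark (root) + -ness (suffix) = 2 morpheme(s)

2 morphemes


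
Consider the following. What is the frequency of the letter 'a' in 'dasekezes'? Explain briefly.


Letter 'a' in 'dasekezes': found at position(s) 2 = 1 occurrence(s).

1


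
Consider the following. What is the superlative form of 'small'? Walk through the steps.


Apply superlative formation (add -est): 'small' -> 'smallest'.

smallest


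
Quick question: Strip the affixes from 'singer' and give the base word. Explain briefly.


Remove suffix '-er' from 'singer' to get root 'sing'.

sing


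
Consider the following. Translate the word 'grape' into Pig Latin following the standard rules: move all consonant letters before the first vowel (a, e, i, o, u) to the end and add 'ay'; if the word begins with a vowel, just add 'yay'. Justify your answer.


'grape': move consonant cluster 'gr' to end and add 'ay': 'apegray'.

apegray


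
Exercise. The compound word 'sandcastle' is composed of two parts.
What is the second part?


Split 'sandcastle' into 'sand' + 'castle'. The second part is 'castle'.

castle


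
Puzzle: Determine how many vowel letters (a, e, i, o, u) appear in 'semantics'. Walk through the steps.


Vowels in 'semantics': e, a, i = 3 vowels.

3


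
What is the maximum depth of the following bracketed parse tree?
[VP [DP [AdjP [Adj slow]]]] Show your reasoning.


Count bracket nesting levels:
'[' at pos 0: depth = 1
'[' at pos 4: depth = 2
'[' at pos 8: depth = 3
'[' at pos 14: depth = 4
Maximum depth reached: 4

4


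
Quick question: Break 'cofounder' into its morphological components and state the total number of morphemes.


Step 1: Identify prefix: 'co' (meaning: together)
Step 2: Identify root: 'found'
Step 3: Identify suffix(es): 'er'
Decomposition: co- (prefix: together) + found (root) + -er (suffix: one who)
Total morphemes: 3

3 morphemes (co- (prefix: together) + found (root) + -er (suffix: one who))


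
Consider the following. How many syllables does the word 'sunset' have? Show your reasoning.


Break 'sunset' into syllables: sun-set -> sun | set = 2 syllables

2 syllables


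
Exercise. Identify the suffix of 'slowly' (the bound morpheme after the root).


The word 'slowly' = 'slow' (root) + '-ly' (suffix). The suffix is '-ly'.

ly


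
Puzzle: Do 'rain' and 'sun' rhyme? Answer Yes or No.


Rime (stressed vowel + following sounds) of 'rain': -ain = /eɪn/
Rime of 'sun': -un = /ʌn/
/eɪn/ and /ʌn/ are different ending sounds, so the words do not rhyme.

No


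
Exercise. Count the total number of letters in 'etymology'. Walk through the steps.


Spell out 'etymology' and number each letter: e(1), t(2), y(3), m(4), o(5), l(6), o(7), g(8), y(9). Total: 9 letters.

9


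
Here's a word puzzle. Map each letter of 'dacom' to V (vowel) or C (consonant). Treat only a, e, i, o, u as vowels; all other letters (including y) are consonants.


Letter mapping: d = C, a = V, c = C, o = V, m = C.

CVCVC


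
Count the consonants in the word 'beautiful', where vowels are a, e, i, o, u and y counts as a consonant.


Consonants in 'beautiful': b, t, f, l = 4 consonants.

4


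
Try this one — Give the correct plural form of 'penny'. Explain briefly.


Apply rule: Change -y to -ies (consonant + y). 'penny' becomes 'pennies'.

pennies


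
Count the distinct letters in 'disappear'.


Unique letters in 'disappear': {a, d, e, i, p, r, s} = 7 distinct letters.

7


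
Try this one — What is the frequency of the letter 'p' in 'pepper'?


Letter 'p' in 'pepper': found at position(s) 1, 3, 4 = 3 occurrence(s).

3


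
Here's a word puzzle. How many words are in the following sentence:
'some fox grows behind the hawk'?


Split into words: some | fox | grows | behind | the | hawk = 6 words.

6


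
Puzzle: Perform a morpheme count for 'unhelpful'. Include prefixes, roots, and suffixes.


Decomposition: un- (prefix) + help (root) + -ful (suffix) = 3 morpheme(s)

3 morphemes


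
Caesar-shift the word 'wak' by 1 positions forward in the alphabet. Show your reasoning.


Shift each letter by 1: w -> x, a -> b, k -> l. Result: 'xbl'.

xbl


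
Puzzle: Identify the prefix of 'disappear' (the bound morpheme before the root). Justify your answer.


The word 'disappear' = 'dis' (prefix) + 'appear' (root). The prefix is 'dis'.

dis


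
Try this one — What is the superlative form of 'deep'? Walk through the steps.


Apply superlative formation (add -est): 'deep' -> 'deepest'.

deepest


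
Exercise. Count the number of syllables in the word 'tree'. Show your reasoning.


Break 'tree' into syllables: tree -> tree = 1 syllable

1 syllable


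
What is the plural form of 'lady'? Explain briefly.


Apply rule: Change -y to -ies (consonant + y). 'lady' becomes 'ladies'.

ladies


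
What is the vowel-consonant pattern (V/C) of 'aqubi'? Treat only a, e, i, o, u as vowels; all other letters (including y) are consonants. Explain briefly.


Letter mapping: a = V, q = C, u = V, b = C, i = V.

VCVCV


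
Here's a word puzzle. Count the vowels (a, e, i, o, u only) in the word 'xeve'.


Vowels in 'xeve': e, e = 2 vowels.

2


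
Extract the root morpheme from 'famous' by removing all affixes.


Remove suffix '-ous' from 'famous' to get root 'fame'.

fame


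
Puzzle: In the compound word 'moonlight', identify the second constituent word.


Split 'moonlight' into 'moon' + 'light'. The second part is 'light'.

light


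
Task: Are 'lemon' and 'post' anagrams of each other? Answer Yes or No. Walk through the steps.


Sorted letters of 'lemon': 'elmno'
Sorted letters of 'post': 'opst'
They do not match.

No


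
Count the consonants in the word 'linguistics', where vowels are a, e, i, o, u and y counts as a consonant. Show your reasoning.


Consonants in 'linguistics': l, n, g, s, t, c, s = 7 consonants.

7


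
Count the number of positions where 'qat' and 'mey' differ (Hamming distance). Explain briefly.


Alignment:
Position 1: 'q' vs 'm' = DIFFER
Position 2: 'a' vs 'e' = DIFFER
Position 3: 't' vs 'y' = DIFFER
Total differences: 3

3


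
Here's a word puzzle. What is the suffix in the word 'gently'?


The word 'gently' = 'gentle' (root) + '-ly' (suffix). The suffix is '-ly'.

ly


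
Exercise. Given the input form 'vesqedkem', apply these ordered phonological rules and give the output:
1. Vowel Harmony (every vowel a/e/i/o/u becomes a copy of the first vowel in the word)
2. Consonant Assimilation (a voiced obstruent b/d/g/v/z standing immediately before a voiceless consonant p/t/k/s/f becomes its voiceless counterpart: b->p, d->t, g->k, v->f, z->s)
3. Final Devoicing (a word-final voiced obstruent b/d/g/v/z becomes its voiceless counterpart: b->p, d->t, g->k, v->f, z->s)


Starting form: 'vesqedkem'
Rule 1: Vowel Harmony: all vowels already match. No change.
Rule 2: Consonant Assimilation: voiced obstruent before voiceless consonant becomes voiceless ('dk' -> 'tk'). 'vesqedkem' -> 'vesqetkem'
Rule 3: Final Devoicing: final consonant 'm' is not one of the voiced obstruents b/d/g/v/z. No change.
Final form: 'vesqetkem'

vesqetkem


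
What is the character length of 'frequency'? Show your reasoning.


Spell out 'frequency' and number each letter: f(1), r(2), e(3), q(4), u(5), e(6), n(7), c(8), y(9). Total: 9 letters.

9


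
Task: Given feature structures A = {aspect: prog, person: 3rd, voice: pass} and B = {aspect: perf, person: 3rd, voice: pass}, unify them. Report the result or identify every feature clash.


Compare features:
aspect: A=prog vs B=perf -> CLASH
person: A=3rd vs B=3rd -> unified: 3rd
voice: A=pass vs B=pass -> unified: pass
Clash detected on feature 'aspect' (prog vs perf); unification fails.

CLASH on 'aspect' (prog vs perf)


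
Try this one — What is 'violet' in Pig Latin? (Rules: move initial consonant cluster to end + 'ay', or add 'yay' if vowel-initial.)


'violet': move consonant cluster 'v' to end and add 'ay': 'ioletvay'.

ioletvay


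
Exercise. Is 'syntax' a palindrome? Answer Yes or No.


Forward: 'syntax'
Reversed: 'xatnys'
They differ.

No


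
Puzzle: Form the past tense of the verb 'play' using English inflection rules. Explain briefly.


Apply rule: Add -ed. 'play' becomes 'played'.

played


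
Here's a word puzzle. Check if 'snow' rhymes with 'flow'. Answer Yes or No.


Rime (stressed vowel + following sounds) of 'snow': -ow = /oʊ/
Rime of 'flow': -ow = /oʊ/
/oʊ/ and /oʊ/ are the same ending sound, so the words rhyme.

Yes


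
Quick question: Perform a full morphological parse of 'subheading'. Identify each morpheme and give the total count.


Step 1: Identify prefix: 'sub' (meaning: below)
Step 2: Identify root: 'head'
Step 3: Identify suffix(es): 'ing'
Decomposition: sub- (prefix: below) + head (root) + -ing (suffix: ongoing/result)
Total morphemes: 3

3 morphemes (sub- (prefix: below) + head (root) + -ing (suffix: ongoing/result))


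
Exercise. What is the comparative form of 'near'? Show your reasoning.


Apply comparative formation (add -er): 'near' -> 'nearer'.

nearer


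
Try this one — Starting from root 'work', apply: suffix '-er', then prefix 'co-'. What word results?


Step 1: Add suffix '-er' to 'work' = 'worker'
Step 2: Add prefix 'co-' to 'worker' = 'coworker'

coworker


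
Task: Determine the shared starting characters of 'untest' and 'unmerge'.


Compare from the start: 2 characters match: 'un'. Mismatch at position 3: 't' vs 'm'.

un


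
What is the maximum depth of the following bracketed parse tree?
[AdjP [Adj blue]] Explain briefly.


Count bracket nesting levels:
'[' at pos 0: depth = 1
'[' at pos 6: depth = 2
Maximum depth reached: 2

2


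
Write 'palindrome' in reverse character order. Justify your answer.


Reverse 'palindrome' character by character: 'emordnilap'.

emordnilap


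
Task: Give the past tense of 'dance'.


Apply rule: Add -d (word ends in -e). 'dance' becomes 'danced'.

danced


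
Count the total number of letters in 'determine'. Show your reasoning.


Spell out 'determine' and number each letter: d(1), e(2), t(3), e(4), r(5), m(6), i(7), n(8), e(9). Total: 9 letters.

9


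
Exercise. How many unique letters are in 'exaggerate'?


Unique letters in 'exaggerate': {a, e, g, r, t, x} = 6 distinct letters.

6


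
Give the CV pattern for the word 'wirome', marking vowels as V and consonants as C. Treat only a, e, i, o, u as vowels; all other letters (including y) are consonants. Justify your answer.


Letter mapping: w = C, i = V, r = C, o = V, m = C, e = V.

CVCVCV


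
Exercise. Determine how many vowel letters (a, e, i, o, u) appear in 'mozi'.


Vowels in 'mozi': o, i = 2 vowels.

2


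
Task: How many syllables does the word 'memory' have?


Break 'memory' into syllables: mem-o-ry -> mem | o | ry = 3 syllables

3 syllables


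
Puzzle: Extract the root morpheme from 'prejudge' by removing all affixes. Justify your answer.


Remove prefix 'pre' from 'prejudge' to get root 'judge'.

judge


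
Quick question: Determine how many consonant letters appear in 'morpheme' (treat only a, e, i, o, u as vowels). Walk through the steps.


Consonants in 'morpheme': m, r, p, h, m = 5 consonants.

5


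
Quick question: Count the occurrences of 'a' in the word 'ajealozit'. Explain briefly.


Letter 'a' in 'ajealozit': found at position(s) 1, 4 = 2 occurrence(s).

2


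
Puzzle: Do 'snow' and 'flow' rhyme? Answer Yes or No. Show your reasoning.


Rime (stressed vowel + following sounds) of 'snow': -ow = /oʊ/
Rime of 'flow': -ow = /oʊ/
/oʊ/ and /oʊ/ are the same ending sound, so the words rhyme.

Yes


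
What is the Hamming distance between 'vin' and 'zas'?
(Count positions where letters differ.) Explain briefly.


Alignment:
Position 1: 'v' vs 'z' = DIFFER
Position 2: 'i' vs 'a' = DIFFER
Position 3: 'n' vs 's' = DIFFER
Total differences: 3

3


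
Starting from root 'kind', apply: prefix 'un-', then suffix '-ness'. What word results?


Step 1: Add prefix 'un-' to 'kind' = 'unkind'
Step 2: Add suffix '-ness' to 'unkind' = 'unkindness'

unkindness


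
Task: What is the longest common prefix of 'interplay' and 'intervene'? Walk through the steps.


Compare from the start: 5 characters match: 'inter'. Mismatch at position 6: 'p' vs 'v'.

inter


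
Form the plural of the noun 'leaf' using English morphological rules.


Apply rule: Change -f to -ves. 'leaf' becomes 'leaves'.

leaves


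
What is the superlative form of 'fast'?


Apply superlative formation (add -est): 'fast' -> 'fastest'.

fastest


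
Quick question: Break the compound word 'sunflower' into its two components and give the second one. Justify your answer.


Split 'sunflower' into 'sun' + 'flower'. The second part is 'flower'.

flower


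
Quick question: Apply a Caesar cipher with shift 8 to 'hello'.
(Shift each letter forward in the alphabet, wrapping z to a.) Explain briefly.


Shift each letter by 8: h -> p, e -> m, l -> t, l -> t, o -> w. Result: 'pmttw'.

pmttw


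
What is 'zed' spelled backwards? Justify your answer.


Reverse 'zed' character by character: 'dez'.

dez


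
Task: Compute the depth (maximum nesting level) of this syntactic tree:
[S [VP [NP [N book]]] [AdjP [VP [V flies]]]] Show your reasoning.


Count bracket nesting levels:
'[' at pos 0: depth = 1
'[' at pos 3: depth = 2
'[' at pos 7: depth = 3
'[' at pos 11: depth = 4
'[' at pos 22: depth = 2
'[' at pos 28: depth = 3
'[' at pos 32: depth = 4
Maximum depth reached: 4

4


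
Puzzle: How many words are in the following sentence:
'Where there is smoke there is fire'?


Split into words: Where | there | is | smoke | there | is | fire = 7 words.

7


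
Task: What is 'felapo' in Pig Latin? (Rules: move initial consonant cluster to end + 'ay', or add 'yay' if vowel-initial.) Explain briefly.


'felapo': move consonant cluster 'f' to end and add 'ay': 'elapofay'.

elapofay


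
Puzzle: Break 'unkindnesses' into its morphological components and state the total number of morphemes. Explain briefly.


Step 1: Identify prefix: 'un' (meaning: not/reverse)
Step 2: Identify root: 'kind'
Step 3: Identify suffix(es): 'ness, es'
Decomposition: un- (prefix: not/reverse) + kind (root) + -ness (suffix: state of) + -es (plural)
Total morphemes: 4

4 morphemes (un- (prefix: not/reverse) + kind (root) + -ness (suffix: state of) + -es (plural))


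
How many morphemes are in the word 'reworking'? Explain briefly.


Decomposition: re- (prefix) + work (root) + -ing (suffix) = 3 morpheme(s)

3 morphemes


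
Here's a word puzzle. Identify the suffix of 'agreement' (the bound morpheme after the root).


The word 'agreement' = 'agree' (root) + '-ment' (suffix). The suffix is '-ment'.

ment


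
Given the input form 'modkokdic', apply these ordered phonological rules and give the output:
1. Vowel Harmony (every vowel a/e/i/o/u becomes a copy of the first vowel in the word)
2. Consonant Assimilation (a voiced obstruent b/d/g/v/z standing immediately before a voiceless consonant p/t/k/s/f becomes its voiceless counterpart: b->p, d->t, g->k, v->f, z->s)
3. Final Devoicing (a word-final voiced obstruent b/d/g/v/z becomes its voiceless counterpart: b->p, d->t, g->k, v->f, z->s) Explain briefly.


Starting form: 'modkokdic'
Rule 1: Vowel Harmony: all vowels become 'o' (matching first vowel). 'modkokdic' -> 'modkokdoc'
Rule 2: Consonant Assimilation: voiced obstruent before voiceless consonant becomes voiceless ('dk' -> 'tk'). 'modkokdoc' -> 'motkokdoc'
Rule 3: Final Devoicing: final consonant 'c' is not one of the voiced obstruents b/d/g/v/z. No change.
Final form: 'motkokdoc'

motkokdoc
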